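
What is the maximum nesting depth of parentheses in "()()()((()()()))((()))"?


Input: "()()()((()()()))((()))"
Tracking depth:
  Position 0 '(': depth becomes 1
  Position 1 ')': depth becomes 0
  Position 2 '(': depth becomes 1
  Position 3 ')': depth becomes 0
  Position 4 '(': depth becomes 1
  Position 5 ')': depth becomes 0
  Position 6 '(': depth becomes 1
  Position 7 '(': depth becomes 2
  Position 8 '(': depth becomes 3
  Position 9 ')': depth becomes 2
  Position 10 '(': depth becomes 3
  Position 11 ')': depth becomes 2
  Position 12 '(': depth becomes 3
  Position 13 ')': depth becomes 2
  Position 14 ')': depth becomes 1
  Position 15 ')': depth becomes 0
  Position 16 '(': depth becomes 1
  Position 17 '(': depth becomes 2
  Position 18 '(': depth becomes 3
  Position 19 ')': depth becomes 2
  Position 20 ')': depth becomes 1
  Position 21 ')': depth becomes 0
Maximum depth reached: 3

3


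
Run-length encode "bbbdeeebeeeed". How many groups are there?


Input: bbbdeeebeeeed
Scanning for consecutive runs:
  Group 1: 'b' x 3 (positions 0-2)
  Group 2: 'd' x 1 (positions 3-3)
  Group 3: 'e' x 3 (positions 4-6)
  Group 4: 'b' x 1 (positions 7-7)
  Group 5: 'e' x 4 (positions 8-11)
  Group 6: 'd' x 1 (positions 12-12)
Total groups: 6

6


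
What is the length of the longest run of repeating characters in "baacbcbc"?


Input: "baacbcbc"
Scanning for longest run:
  Position 1 ('a'): new char, reset run to 1
  Position 2 ('a'): continues run of 'a', length=2
  Position 3 ('c'): new char, reset run to 1
  Position 4 ('b'): new char, reset run to 1
  Position 5 ('c'): new char, reset run to 1
  Position 6 ('b'): new char, reset run to 1
  Position 7 ('c'): new char, reset run to 1
Longest run: 'a' with length 2

2


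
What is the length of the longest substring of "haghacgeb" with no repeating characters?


Input: "haghacgeb"
Sliding window (track last position of each char):
  Position 0 ('h'): window [0,0] length 1 -- new best
  Position 1 ('a'): window [0,1] length 2 -- new best
  Position 2 ('g'): window [0,2] length 3 -- new best
  Position 3 ('h'): repeat (last at 0), move window start to 1
  Position 3 ('h'): window [1,3] length 3
  Position 4 ('a'): repeat (last at 1), move window start to 2
  Position 4 ('a'): window [2,4] length 3
  Position 5 ('c'): window [2,5] length 4 -- new best
  Position 6 ('g'): repeat (last at 2), move window start to 3
  Position 6 ('g'): window [3,6] length 4
  Position 7 ('e'): window [3,7] length 5 -- new best
  Position 8 ('b'): window [3,8] length 6 -- new best
Longest substring with no repeats: "hacgeb" with length 6

6


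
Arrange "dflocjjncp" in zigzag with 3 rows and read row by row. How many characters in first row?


Zigzag "dflocjjncp" into 3 rows:
Placing characters:
  'd' => row 0
  'f' => row 1
  'l' => row 2
  'o' => row 1
  'c' => row 0
  'j' => row 1
  'j' => row 2
  'n' => row 1
  'c' => row 0
  'p' => row 1
Rows:
  Row 0: "dcc"
  Row 1: "fojnp"
  Row 2: "lj"
First row length: 3

3


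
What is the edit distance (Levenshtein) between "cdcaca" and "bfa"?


Computing edit distance: "cdcaca" -> "bfa"
DP table:
           b    f    a
      0    1    2    3
  c   1    1    2    3
  d   2    2    2    3
  c   3    3    3    3
  a   4    4    4    3
  c   5    5    5    4
  a   6    6    6    5
Edit distance = dp[6][3] = 5

5


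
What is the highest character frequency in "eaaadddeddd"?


Input: eaaadddeddd
Character counts:
  'a': 3
  'd': 6
  'e': 2
Maximum frequency: 6

6


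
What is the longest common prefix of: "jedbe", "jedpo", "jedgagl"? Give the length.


Words: jedbe, jedpo, jedgagl
  Position 0: all 'j' => match
  Position 1: all 'e' => match
  Position 2: all 'd' => match
  Position 3: ('b', 'p', 'g') => mismatch, stop
LCP = "jed" (length 3)

3


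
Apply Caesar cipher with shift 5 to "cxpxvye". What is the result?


Caesar cipher: shift "cxpxvye" by 5
  'c' (pos 2) + 5 = pos 7 = 'h'
  'x' (pos 23) + 5 = pos 2 = 'c'
  'p' (pos 15) + 5 = pos 20 = 'u'
  'x' (pos 23) + 5 = pos 2 = 'c'
  'v' (pos 21) + 5 = pos 0 = 'a'
  'y' (pos 24) + 5 = pos 3 = 'd'
  'e' (pos 4) + 5 = pos 9 = 'j'
Result: hcucadj

hcucadj


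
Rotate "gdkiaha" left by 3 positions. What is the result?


Input: "gdkiaha", rotate left by 3
First 3 characters: "gdk"
Remaining characters: "iaha"
Concatenate remaining + first: "iaha" + "gdk" = "iahagdk"

iahagdk


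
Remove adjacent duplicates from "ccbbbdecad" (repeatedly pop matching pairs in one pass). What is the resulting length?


Input: ccbbbdecad
Stack-based adjacent duplicate removal:
  Read 'c': push. Stack: c
  Read 'c': matches stack top 'c' => pop. Stack: (empty)
  Read 'b': push. Stack: b
  Read 'b': matches stack top 'b' => pop. Stack: (empty)
  Read 'b': push. Stack: b
  Read 'd': push. Stack: bd
  Read 'e': push. Stack: bde
  Read 'c': push. Stack: bdec
  Read 'a': push. Stack: bdeca
  Read 'd': push. Stack: bdecad
Final stack: "bdecad" (length 6)

6


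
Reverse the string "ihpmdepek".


Input: ihpmdepek
Reading characters right to left:
  Position 8: 'k'
  Position 7: 'e'
  Position 6: 'p'
  Position 5: 'e'
  Position 4: 'd'
  Position 3: 'm'
  Position 2: 'p'
  Position 1: 'h'
  Position 0: 'i'
Reversed: kepedmphi

kepedmphi


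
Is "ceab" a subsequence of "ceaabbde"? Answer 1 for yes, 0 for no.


Check if "ceab" is a subsequence of "ceaabbde"
Greedy scan:
  Position 0 ('c'): matches sub[0] = 'c'
  Position 1 ('e'): matches sub[1] = 'e'
  Position 2 ('a'): matches sub[2] = 'a'
  Position 3 ('a'): no match needed
  Position 4 ('b'): matches sub[3] = 'b'
  Position 5 ('b'): no match needed
  Position 6 ('d'): no match needed
  Position 7 ('e'): no match needed
All 4 characters matched => is a subsequence

1


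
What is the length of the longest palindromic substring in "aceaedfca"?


Input: "aceaedfca"
Checking substrings for palindromes:
  [2:5] "eae" (len 3) => palindrome
Longest palindromic substring: "eae" with length 3

3


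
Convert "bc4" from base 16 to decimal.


Input: "bc4" in base 16
Positional expansion:
  Digit 'b' (value 11) x 16^2 = 2816
  Digit 'c' (value 12) x 16^1 = 192
  Digit '4' (value 4) x 16^0 = 4
Sum = 3012

3012


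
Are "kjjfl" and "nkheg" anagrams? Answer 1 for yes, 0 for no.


Strings: "kjjfl", "nkheg"
Sorted first:  fjjkl
Sorted second: eghkn
Differ at position 0: 'f' vs 'e' => not anagrams

0


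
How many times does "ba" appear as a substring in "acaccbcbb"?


Searching for "ba" in "acaccbcbb"
Scanning each position:
  Position 0: "ac" => no
  Position 1: "ca" => no
  Position 2: "ac" => no
  Position 3: "cc" => no
  Position 4: "cb" => no
  Position 5: "bc" => no
  Position 6: "cb" => no
  Position 7: "bb" => no
Total occurrences: 0

0


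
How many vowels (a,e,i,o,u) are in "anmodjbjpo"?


Input: anmodjbjpo
Checking each character:
  'a' at position 0: vowel (running total: 1)
  'n' at position 1: consonant
  'm' at position 2: consonant
  'o' at position 3: vowel (running total: 2)
  'd' at position 4: consonant
  'j' at position 5: consonant
  'b' at position 6: consonant
  'j' at position 7: consonant
  'p' at position 8: consonant
  'o' at position 9: vowel (running total: 3)
Total vowels: 3

3


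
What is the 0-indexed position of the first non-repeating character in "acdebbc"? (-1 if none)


Input: acdebbc
Character frequencies:
  'a': 1
  'b': 2
  'c': 2
  'd': 1
  'e': 1
Scanning left to right for freq == 1:
  Position 0 ('a'): unique! => answer = 0

0


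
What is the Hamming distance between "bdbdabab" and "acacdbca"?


Comparing "bdbdabab" and "acacdbca" position by position:
  Position 0: 'b' vs 'a' => differ
  Position 1: 'd' vs 'c' => differ
  Position 2: 'b' vs 'a' => differ
  Position 3: 'd' vs 'c' => differ
  Position 4: 'a' vs 'd' => differ
  Position 5: 'b' vs 'b' => same
  Position 6: 'a' vs 'c' => differ
  Position 7: 'b' vs 'a' => differ
Total differences (Hamming distance): 7

7


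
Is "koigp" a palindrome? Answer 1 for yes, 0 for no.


Input: koigp
Reversed: pgiok
  Compare pos 0 ('k') with pos 4 ('p'): MISMATCH
  Compare pos 1 ('o') with pos 3 ('g'): MISMATCH
Result: not a palindrome

0


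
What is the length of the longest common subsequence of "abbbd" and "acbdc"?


LCS of "abbbd" and "acbdc"
DP table:
           a    c    b    d    c
      0    0    0    0    0    0
  a   0    1    1    1    1    1
  b   0    1    1    2    2    2
  b   0    1    1    2    2    2
  b   0    1    1    2    2    2
  d   0    1    1    2    3    3
LCS length = dp[5][5] = 3

3


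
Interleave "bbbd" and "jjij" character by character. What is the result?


Interleaving "bbbd" and "jjij":
  Position 0: 'b' from first, 'j' from second => "bj"
  Position 1: 'b' from first, 'j' from second => "bj"
  Position 2: 'b' from first, 'i' from second => "bi"
  Position 3: 'd' from first, 'j' from second => "dj"
Result: bjbjbidj

bjbjbidj


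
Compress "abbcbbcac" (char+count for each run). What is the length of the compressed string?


Input: abbcbbcac
Runs:
  'a' x 1 => "a1"
  'b' x 2 => "b2"
  'c' x 1 => "c1"
  'b' x 2 => "b2"
  'c' x 1 => "c1"
  'a' x 1 => "a1"
  'c' x 1 => "c1"
Compressed: "a1b2c1b2c1a1c1"
Compressed length: 14

14


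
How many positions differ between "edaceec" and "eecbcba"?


Comparing "edaceec" and "eecbcba" position by position:
  Position 0: 'e' vs 'e' => same
  Position 1: 'd' vs 'e' => DIFFER
  Position 2: 'a' vs 'c' => DIFFER
  Position 3: 'c' vs 'b' => DIFFER
  Position 4: 'e' vs 'c' => DIFFER
  Position 5: 'e' vs 'b' => DIFFER
  Position 6: 'c' vs 'a' => DIFFER
Positions that differ: 6

6


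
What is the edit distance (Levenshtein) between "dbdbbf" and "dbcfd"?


Computing edit distance: "dbdbbf" -> "dbcfd"
DP table:
           d    b    c    f    d
      0    1    2    3    4    5
  d   1    0    1    2    3    4
  b   2    1    0    1    2    3
  d   3    2    1    1    2    2
  b   4    3    2    2    2    3
  b   5    4    3    3    3    3
  f   6    5    4    4    3    4
Edit distance = dp[6][5] = 4

4


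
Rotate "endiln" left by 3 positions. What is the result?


Input: "endiln", rotate left by 3
First 3 characters: "end"
Remaining characters: "iln"
Concatenate remaining + first: "iln" + "end" = "ilnend"

ilnend


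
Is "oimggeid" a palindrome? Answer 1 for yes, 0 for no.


Input: oimggeid
Reversed: dieggmio
  Compare pos 0 ('o') with pos 7 ('d'): MISMATCH
  Compare pos 1 ('i') with pos 6 ('i'): match
  Compare pos 2 ('m') with pos 5 ('e'): MISMATCH
  Compare pos 3 ('g') with pos 4 ('g'): match
Result: not a palindrome

0


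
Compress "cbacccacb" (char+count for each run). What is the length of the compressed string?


Input: cbacccacb
Runs:
  'c' x 1 => "c1"
  'b' x 1 => "b1"
  'a' x 1 => "a1"
  'c' x 3 => "c3"
  'a' x 1 => "a1"
  'c' x 1 => "c1"
  'b' x 1 => "b1"
Compressed: "c1b1a1c3a1c1b1"
Compressed length: 14

14


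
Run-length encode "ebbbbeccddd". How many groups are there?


Input: ebbbbeccddd
Scanning for consecutive runs:
  Group 1: 'e' x 1 (positions 0-0)
  Group 2: 'b' x 4 (positions 1-4)
  Group 3: 'e' x 1 (positions 5-5)
  Group 4: 'c' x 2 (positions 6-7)
  Group 5: 'd' x 3 (positions 8-10)
Total groups: 5

5


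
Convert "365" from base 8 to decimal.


Input: "365" in base 8
Positional expansion:
  Digit '3' (value 3) x 8^2 = 192
  Digit '6' (value 6) x 8^1 = 48
  Digit '5' (value 5) x 8^0 = 5
Sum = 245

245


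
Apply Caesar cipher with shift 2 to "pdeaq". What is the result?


Caesar cipher: shift "pdeaq" by 2
  'p' (pos 15) + 2 = pos 17 = 'r'
  'd' (pos 3) + 2 = pos 5 = 'f'
  'e' (pos 4) + 2 = pos 6 = 'g'
  'a' (pos 0) + 2 = pos 2 = 'c'
  'q' (pos 16) + 2 = pos 18 = 's'
Result: rfgcs

rfgcs


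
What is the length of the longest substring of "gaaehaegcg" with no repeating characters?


Input: "gaaehaegcg"
Sliding window (track last position of each char):
  Position 0 ('g'): window [0,0] length 1 -- new best
  Position 1 ('a'): window [0,1] length 2 -- new best
  Position 2 ('a'): repeat (last at 1), move window start to 2
  Position 2 ('a'): window [2,2] length 1
  Position 3 ('e'): window [2,3] length 2
  Position 4 ('h'): window [2,4] length 3 -- new best
  Position 5 ('a'): repeat (last at 2), move window start to 3
  Position 5 ('a'): window [3,5] length 3
  Position 6 ('e'): repeat (last at 3), move window start to 4
  Position 6 ('e'): window [4,6] length 3
  Position 7 ('g'): window [4,7] length 4 -- new best
  Position 8 ('c'): window [4,8] length 5 -- new best
  Position 9 ('g'): repeat (last at 7), move window start to 8
  Position 9 ('g'): window [8,9] length 2
Longest substring with no repeats: "haegc" with length 5

5


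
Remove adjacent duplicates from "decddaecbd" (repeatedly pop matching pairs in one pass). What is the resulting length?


Input: decddaecbd
Stack-based adjacent duplicate removal:
  Read 'd': push. Stack: d
  Read 'e': push. Stack: de
  Read 'c': push. Stack: dec
  Read 'd': push. Stack: decd
  Read 'd': matches stack top 'd' => pop. Stack: dec
  Read 'a': push. Stack: deca
  Read 'e': push. Stack: decae
  Read 'c': push. Stack: decaec
  Read 'b': push. Stack: decaecb
  Read 'd': push. Stack: decaecbd
Final stack: "decaecbd" (length 8)

8


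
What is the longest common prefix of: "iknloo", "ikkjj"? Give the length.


Words: iknloo, ikkjj
  Position 0: all 'i' => match
  Position 1: all 'k' => match
  Position 2: ('n', 'k') => mismatch, stop
LCP = "ik" (length 2)

2


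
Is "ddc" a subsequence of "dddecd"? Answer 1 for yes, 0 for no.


Check if "ddc" is a subsequence of "dddecd"
Greedy scan:
  Position 0 ('d'): matches sub[0] = 'd'
  Position 1 ('d'): matches sub[1] = 'd'
  Position 2 ('d'): no match needed
  Position 3 ('e'): no match needed
  Position 4 ('c'): matches sub[2] = 'c'
  Position 5 ('d'): no match needed
All 3 characters matched => is a subsequence

1


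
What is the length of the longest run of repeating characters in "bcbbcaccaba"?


Input: "bcbbcaccaba"
Scanning for longest run:
  Position 1 ('c'): new char, reset run to 1
  Position 2 ('b'): new char, reset run to 1
  Position 3 ('b'): continues run of 'b', length=2
  Position 4 ('c'): new char, reset run to 1
  Position 5 ('a'): new char, reset run to 1
  Position 6 ('c'): new char, reset run to 1
  Position 7 ('c'): continues run of 'c', length=2
  Position 8 ('a'): new char, reset run to 1
  Position 9 ('b'): new char, reset run to 1
  Position 10 ('a'): new char, reset run to 1
Longest run: 'b' with length 2

2


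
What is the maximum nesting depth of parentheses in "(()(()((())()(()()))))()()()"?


Input: "(()(()((())()(()()))))()()()"
Tracking depth:
  Position 0 '(': depth becomes 1
  Position 1 '(': depth becomes 2
  Position 2 ')': depth becomes 1
  Position 3 '(': depth becomes 2
  Position 4 '(': depth becomes 3
  Position 5 ')': depth becomes 2
  Position 6 '(': depth becomes 3
  Position 7 '(': depth becomes 4
  Position 8 '(': depth becomes 5
  Position 9 ')': depth becomes 4
  Position 10 ')': depth becomes 3
  Position 11 '(': depth becomes 4
  Position 12 ')': depth becomes 3
  Position 13 '(': depth becomes 4
  Position 14 '(': depth becomes 5
  Position 15 ')': depth becomes 4
  Position 16 '(': depth becomes 5
  Position 17 ')': depth becomes 4
  Position 18 ')': depth becomes 3
  Position 19 ')': depth becomes 2
  Position 20 ')': depth becomes 1
  Position 21 ')': depth becomes 0
  Position 22 '(': depth becomes 1
  Position 23 ')': depth becomes 0
  Position 24 '(': depth becomes 1
  Position 25 ')': depth becomes 0
  Position 26 '(': depth becomes 1
  Position 27 ')': depth becomes 0
Maximum depth reached: 5

5


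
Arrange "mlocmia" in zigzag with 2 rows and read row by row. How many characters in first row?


Zigzag "mlocmia" into 2 rows:
Placing characters:
  'm' => row 0
  'l' => row 1
  'o' => row 0
  'c' => row 1
  'm' => row 0
  'i' => row 1
  'a' => row 0
Rows:
  Row 0: "moma"
  Row 1: "lci"
First row length: 4

4


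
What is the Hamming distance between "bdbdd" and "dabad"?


Comparing "bdbdd" and "dabad" position by position:
  Position 0: 'b' vs 'd' => differ
  Position 1: 'd' vs 'a' => differ
  Position 2: 'b' vs 'b' => same
  Position 3: 'd' vs 'a' => differ
  Position 4: 'd' vs 'd' => same
Total differences (Hamming distance): 3

3


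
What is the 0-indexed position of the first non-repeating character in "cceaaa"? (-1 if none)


Input: cceaaa
Character frequencies:
  'a': 3
  'c': 2
  'e': 1
Scanning left to right for freq == 1:
  Position 0 ('c'): freq=2, skip
  Position 1 ('c'): freq=2, skip
  Position 2 ('e'): unique! => answer = 2

2


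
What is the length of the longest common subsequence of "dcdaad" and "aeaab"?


LCS of "dcdaad" and "aeaab"
DP table:
           a    e    a    a    b
      0    0    0    0    0    0
  d   0    0    0    0    0    0
  c   0    0    0    0    0    0
  d   0    0    0    0    0    0
  a   0    1    1    1    1    1
  a   0    1    1    2    2    2
  d   0    1    1    2    2    2
LCS length = dp[6][5] = 2

2


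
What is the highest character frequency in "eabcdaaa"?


Input: eabcdaaa
Character counts:
  'a': 4
  'b': 1
  'c': 1
  'd': 1
  'e': 1
Maximum frequency: 4

4


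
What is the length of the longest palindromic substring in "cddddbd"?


Input: "cddddbd"
Checking substrings for palindromes:
  [1:5] "dddd" (len 4) => palindrome
  [1:4] "ddd" (len 3) => palindrome
  [2:5] "ddd" (len 3) => palindrome
  [4:7] "dbd" (len 3) => palindrome
  [1:3] "dd" (len 2) => palindrome
  [2:4] "dd" (len 2) => palindrome
Longest palindromic substring: "dddd" with length 4

4


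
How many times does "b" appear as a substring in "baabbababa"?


Searching for "b" in "baabbababa"
Scanning each position:
  Position 0: "b" => MATCH
  Position 1: "a" => no
  Position 2: "a" => no
  Position 3: "b" => MATCH
  Position 4: "b" => MATCH
  Position 5: "a" => no
  Position 6: "b" => MATCH
  Position 7: "a" => no
  Position 8: "b" => MATCH
  Position 9: "a" => no
Total occurrences: 5

5


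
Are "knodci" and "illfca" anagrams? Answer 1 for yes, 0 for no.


Strings: "knodci", "illfca"
Sorted first:  cdikno
Sorted second: acfill
Differ at position 0: 'c' vs 'a' => not anagrams

0


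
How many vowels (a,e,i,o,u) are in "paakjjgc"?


Input: paakjjgc
Checking each character:
  'p' at position 0: consonant
  'a' at position 1: vowel (running total: 1)
  'a' at position 2: vowel (running total: 2)
  'k' at position 3: consonant
  'j' at position 4: consonant
  'j' at position 5: consonant
  'g' at position 6: consonant
  'c' at position 7: consonant
Total vowels: 2

2


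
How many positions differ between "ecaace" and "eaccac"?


Comparing "ecaace" and "eaccac" position by position:
  Position 0: 'e' vs 'e' => same
  Position 1: 'c' vs 'a' => DIFFER
  Position 2: 'a' vs 'c' => DIFFER
  Position 3: 'a' vs 'c' => DIFFER
  Position 4: 'c' vs 'a' => DIFFER
  Position 5: 'e' vs 'c' => DIFFER
Positions that differ: 5

5


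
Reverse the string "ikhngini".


Input: ikhngini
Reading characters right to left:
  Position 7: 'i'
  Position 6: 'n'
  Position 5: 'i'
  Position 4: 'g'
  Position 3: 'n'
  Position 2: 'h'
  Position 1: 'k'
  Position 0: 'i'
Reversed: inignhki

inignhki


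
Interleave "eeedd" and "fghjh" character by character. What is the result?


Interleaving "eeedd" and "fghjh":
  Position 0: 'e' from first, 'f' from second => "ef"
  Position 1: 'e' from first, 'g' from second => "eg"
  Position 2: 'e' from first, 'h' from second => "eh"
  Position 3: 'd' from first, 'j' from second => "dj"
  Position 4: 'd' from first, 'h' from second => "dh"
Result: efegehdjdh

efegehdjdh


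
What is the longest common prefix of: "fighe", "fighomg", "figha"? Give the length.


Words: fighe, fighomg, figha
  Position 0: all 'f' => match
  Position 1: all 'i' => match
  Position 2: all 'g' => match
  Position 3: all 'h' => match
  Position 4: ('e', 'o', 'a') => mismatch, stop
LCP = "figh" (length 4)

4


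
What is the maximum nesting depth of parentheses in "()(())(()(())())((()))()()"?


Input: "()(())(()(())())((()))()()"
Tracking depth:
  Position 0 '(': depth becomes 1
  Position 1 ')': depth becomes 0
  Position 2 '(': depth becomes 1
  Position 3 '(': depth becomes 2
  Position 4 ')': depth becomes 1
  Position 5 ')': depth becomes 0
  Position 6 '(': depth becomes 1
  Position 7 '(': depth becomes 2
  Position 8 ')': depth becomes 1
  Position 9 '(': depth becomes 2
  Position 10 '(': depth becomes 3
  Position 11 ')': depth becomes 2
  Position 12 ')': depth becomes 1
  Position 13 '(': depth becomes 2
  Position 14 ')': depth becomes 1
  Position 15 ')': depth becomes 0
  Position 16 '(': depth becomes 1
  Position 17 '(': depth becomes 2
  Position 18 '(': depth becomes 3
  Position 19 ')': depth becomes 2
  Position 20 ')': depth becomes 1
  Position 21 ')': depth becomes 0
  Position 22 '(': depth becomes 1
  Position 23 ')': depth becomes 0
  Position 24 '(': depth becomes 1
  Position 25 ')': depth becomes 0
Maximum depth reached: 3

3


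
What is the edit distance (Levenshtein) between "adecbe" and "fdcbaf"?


Computing edit distance: "adecbe" -> "fdcbaf"
DP table:
           f    d    c    b    a    f
      0    1    2    3    4    5    6
  a   1    1    2    3    4    4    5
  d   2    2    1    2    3    4    5
  e   3    3    2    2    3    4    5
  c   4    4    3    2    3    4    5
  b   5    5    4    3    2    3    4
  e   6    6    5    4    3    3    4
Edit distance = dp[6][6] = 4

4


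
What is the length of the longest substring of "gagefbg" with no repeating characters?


Input: "gagefbg"
Sliding window (track last position of each char):
  Position 0 ('g'): window [0,0] length 1 -- new best
  Position 1 ('a'): window [0,1] length 2 -- new best
  Position 2 ('g'): repeat (last at 0), move window start to 1
  Position 2 ('g'): window [1,2] length 2
  Position 3 ('e'): window [1,3] length 3 -- new best
  Position 4 ('f'): window [1,4] length 4 -- new best
  Position 5 ('b'): window [1,5] length 5 -- new best
  Position 6 ('g'): repeat (last at 2), move window start to 3
  Position 6 ('g'): window [3,6] length 4
Longest substring with no repeats: "agefb" with length 5

5


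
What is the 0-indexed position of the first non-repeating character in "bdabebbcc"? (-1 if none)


Input: bdabebbcc
Character frequencies:
  'a': 1
  'b': 4
  'c': 2
  'd': 1
  'e': 1
Scanning left to right for freq == 1:
  Position 0 ('b'): freq=4, skip
  Position 1 ('d'): unique! => answer = 1

1


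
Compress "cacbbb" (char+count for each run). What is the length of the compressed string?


Input: cacbbb
Runs:
  'c' x 1 => "c1"
  'a' x 1 => "a1"
  'c' x 1 => "c1"
  'b' x 3 => "b3"
Compressed: "c1a1c1b3"
Compressed length: 8

8


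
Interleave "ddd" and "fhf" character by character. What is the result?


Interleaving "ddd" and "fhf":
  Position 0: 'd' from first, 'f' from second => "df"
  Position 1: 'd' from first, 'h' from second => "dh"
  Position 2: 'd' from first, 'f' from second => "df"
Result: dfdhdf

dfdhdf


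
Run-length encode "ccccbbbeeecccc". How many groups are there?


Input: ccccbbbeeecccc
Scanning for consecutive runs:
  Group 1: 'c' x 4 (positions 0-3)
  Group 2: 'b' x 3 (positions 4-6)
  Group 3: 'e' x 3 (positions 7-9)
  Group 4: 'c' x 4 (positions 10-13)
Total groups: 4

4


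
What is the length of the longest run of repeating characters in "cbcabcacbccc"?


Input: "cbcabcacbccc"
Scanning for longest run:
  Position 1 ('b'): new char, reset run to 1
  Position 2 ('c'): new char, reset run to 1
  Position 3 ('a'): new char, reset run to 1
  Position 4 ('b'): new char, reset run to 1
  Position 5 ('c'): new char, reset run to 1
  Position 6 ('a'): new char, reset run to 1
  Position 7 ('c'): new char, reset run to 1
  Position 8 ('b'): new char, reset run to 1
  Position 9 ('c'): new char, reset run to 1
  Position 10 ('c'): continues run of 'c', length=2
  Position 11 ('c'): continues run of 'c', length=3
Longest run: 'c' with length 3

3


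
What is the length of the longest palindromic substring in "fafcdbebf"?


Input: "fafcdbebf"
Checking substrings for palindromes:
  [0:3] "faf" (len 3) => palindrome
  [5:8] "beb" (len 3) => palindrome
Longest palindromic substring: "faf" with length 3

3


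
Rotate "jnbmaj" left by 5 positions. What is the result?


Input: "jnbmaj", rotate left by 5
First 5 characters: "jnbma"
Remaining characters: "j"
Concatenate remaining + first: "j" + "jnbma" = "jjnbma"

jjnbma


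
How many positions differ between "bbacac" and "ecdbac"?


Comparing "bbacac" and "ecdbac" position by position:
  Position 0: 'b' vs 'e' => DIFFER
  Position 1: 'b' vs 'c' => DIFFER
  Position 2: 'a' vs 'd' => DIFFER
  Position 3: 'c' vs 'b' => DIFFER
  Position 4: 'a' vs 'a' => same
  Position 5: 'c' vs 'c' => same
Positions that differ: 4

4


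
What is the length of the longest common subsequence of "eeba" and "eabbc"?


LCS of "eeba" and "eabbc"
DP table:
           e    a    b    b    c
      0    0    0    0    0    0
  e   0    1    1    1    1    1
  e   0    1    1    1    1    1
  b   0    1    1    2    2    2
  a   0    1    2    2    2    2
LCS length = dp[4][5] = 2

2


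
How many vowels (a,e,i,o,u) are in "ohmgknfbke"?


Input: ohmgknfbke
Checking each character:
  'o' at position 0: vowel (running total: 1)
  'h' at position 1: consonant
  'm' at position 2: consonant
  'g' at position 3: consonant
  'k' at position 4: consonant
  'n' at position 5: consonant
  'f' at position 6: consonant
  'b' at position 7: consonant
  'k' at position 8: consonant
  'e' at position 9: vowel (running total: 2)
Total vowels: 2

2


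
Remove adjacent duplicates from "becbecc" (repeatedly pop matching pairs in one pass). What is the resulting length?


Input: becbecc
Stack-based adjacent duplicate removal:
  Read 'b': push. Stack: b
  Read 'e': push. Stack: be
  Read 'c': push. Stack: bec
  Read 'b': push. Stack: becb
  Read 'e': push. Stack: becbe
  Read 'c': push. Stack: becbec
  Read 'c': matches stack top 'c' => pop. Stack: becbe
Final stack: "becbe" (length 5)

5


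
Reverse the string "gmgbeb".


Input: gmgbeb
Reading characters right to left:
  Position 5: 'b'
  Position 4: 'e'
  Position 3: 'b'
  Position 2: 'g'
  Position 1: 'm'
  Position 0: 'g'
Reversed: bebgmg

bebgmg


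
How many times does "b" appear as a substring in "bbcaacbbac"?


Searching for "b" in "bbcaacbbac"
Scanning each position:
  Position 0: "b" => MATCH
  Position 1: "b" => MATCH
  Position 2: "c" => no
  Position 3: "a" => no
  Position 4: "a" => no
  Position 5: "c" => no
  Position 6: "b" => MATCH
  Position 7: "b" => MATCH
  Position 8: "a" => no
  Position 9: "c" => no
Total occurrences: 4

4


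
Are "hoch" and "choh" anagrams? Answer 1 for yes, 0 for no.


Strings: "hoch", "choh"
Sorted first:  chho
Sorted second: chho
Sorted forms match => anagrams

1


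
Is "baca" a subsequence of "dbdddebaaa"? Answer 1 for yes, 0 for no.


Check if "baca" is a subsequence of "dbdddebaaa"
Greedy scan:
  Position 0 ('d'): no match needed
  Position 1 ('b'): matches sub[0] = 'b'
  Position 2 ('d'): no match needed
  Position 3 ('d'): no match needed
  Position 4 ('d'): no match needed
  Position 5 ('e'): no match needed
  Position 6 ('b'): no match needed
  Position 7 ('a'): matches sub[1] = 'a'
  Position 8 ('a'): no match needed
  Position 9 ('a'): no match needed
Only matched 2/4 characters => not a subsequence

0


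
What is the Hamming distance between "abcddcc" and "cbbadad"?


Comparing "abcddcc" and "cbbadad" position by position:
  Position 0: 'a' vs 'c' => differ
  Position 1: 'b' vs 'b' => same
  Position 2: 'c' vs 'b' => differ
  Position 3: 'd' vs 'a' => differ
  Position 4: 'd' vs 'd' => same
  Position 5: 'c' vs 'a' => differ
  Position 6: 'c' vs 'd' => differ
Total differences (Hamming distance): 5

5


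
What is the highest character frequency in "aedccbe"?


Input: aedccbe
Character counts:
  'a': 1
  'b': 1
  'c': 2
  'd': 1
  'e': 2
Maximum frequency: 2

2


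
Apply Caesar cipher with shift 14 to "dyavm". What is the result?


Caesar cipher: shift "dyavm" by 14
  'd' (pos 3) + 14 = pos 17 = 'r'
  'y' (pos 24) + 14 = pos 12 = 'm'
  'a' (pos 0) + 14 = pos 14 = 'o'
  'v' (pos 21) + 14 = pos 9 = 'j'
  'm' (pos 12) + 14 = pos 0 = 'a'
Result: rmoja

rmoja


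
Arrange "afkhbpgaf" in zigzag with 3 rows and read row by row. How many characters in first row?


Zigzag "afkhbpgaf" into 3 rows:
Placing characters:
  'a' => row 0
  'f' => row 1
  'k' => row 2
  'h' => row 1
  'b' => row 0
  'p' => row 1
  'g' => row 2
  'a' => row 1
  'f' => row 0
Rows:
  Row 0: "abf"
  Row 1: "fhpa"
  Row 2: "kg"
First row length: 3

3


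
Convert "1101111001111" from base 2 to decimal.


Input: "1101111001111" in base 2
Positional expansion:
  Digit '1' (value 1) x 2^12 = 4096
  Digit '1' (value 1) x 2^11 = 2048
  Digit '0' (value 0) x 2^10 = 0
  Digit '1' (value 1) x 2^9 = 512
  Digit '1' (value 1) x 2^8 = 256
  Digit '1' (value 1) x 2^7 = 128
  Digit '1' (value 1) x 2^6 = 64
  Digit '0' (value 0) x 2^5 = 0
  Digit '0' (value 0) x 2^4 = 0
  Digit '1' (value 1) x 2^3 = 8
  Digit '1' (value 1) x 2^2 = 4
  Digit '1' (value 1) x 2^1 = 2
  Digit '1' (value 1) x 2^0 = 1
Sum = 7119

7119


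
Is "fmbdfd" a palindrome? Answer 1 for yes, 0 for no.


Input: fmbdfd
Reversed: dfdbmf
  Compare pos 0 ('f') with pos 5 ('d'): MISMATCH
  Compare pos 1 ('m') with pos 4 ('f'): MISMATCH
  Compare pos 2 ('b') with pos 3 ('d'): MISMATCH
Result: not a palindrome

0


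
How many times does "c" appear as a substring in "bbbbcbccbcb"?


Searching for "c" in "bbbbcbccbcb"
Scanning each position:
  Position 0: "b" => no
  Position 1: "b" => no
  Position 2: "b" => no
  Position 3: "b" => no
  Position 4: "c" => MATCH
  Position 5: "b" => no
  Position 6: "c" => MATCH
  Position 7: "c" => MATCH
  Position 8: "b" => no
  Position 9: "c" => MATCH
  Position 10: "b" => no
Total occurrences: 4

4


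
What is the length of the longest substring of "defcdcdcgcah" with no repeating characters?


Input: "defcdcdcgcah"
Sliding window (track last position of each char):
  Position 0 ('d'): window [0,0] length 1 -- new best
  Position 1 ('e'): window [0,1] length 2 -- new best
  Position 2 ('f'): window [0,2] length 3 -- new best
  Position 3 ('c'): window [0,3] length 4 -- new best
  Position 4 ('d'): repeat (last at 0), move window start to 1
  Position 4 ('d'): window [1,4] length 4
  Position 5 ('c'): repeat (last at 3), move window start to 4
  Position 5 ('c'): window [4,5] length 2
  Position 6 ('d'): repeat (last at 4), move window start to 5
  Position 6 ('d'): window [5,6] length 2
  Position 7 ('c'): repeat (last at 5), move window start to 6
  Position 7 ('c'): window [6,7] length 2
  Position 8 ('g'): window [6,8] length 3
  Position 9 ('c'): repeat (last at 7), move window start to 8
  Position 9 ('c'): window [8,9] length 2
  Position 10 ('a'): window [8,10] length 3
  Position 11 ('h'): window [8,11] length 4
Longest substring with no repeats: "defc" with length 4

4


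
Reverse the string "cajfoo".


Input: cajfoo
Reading characters right to left:
  Position 5: 'o'
  Position 4: 'o'
  Position 3: 'f'
  Position 2: 'j'
  Position 1: 'a'
  Position 0: 'c'
Reversed: oofjac

oofjac


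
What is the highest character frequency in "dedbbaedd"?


Input: dedbbaedd
Character counts:
  'a': 1
  'b': 2
  'd': 4
  'e': 2
Maximum frequency: 4

4


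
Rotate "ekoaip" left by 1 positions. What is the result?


Input: "ekoaip", rotate left by 1
First 1 characters: "e"
Remaining characters: "koaip"
Concatenate remaining + first: "koaip" + "e" = "koaipe"

koaipe


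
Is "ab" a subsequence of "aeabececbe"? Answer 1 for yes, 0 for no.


Check if "ab" is a subsequence of "aeabececbe"
Greedy scan:
  Position 0 ('a'): matches sub[0] = 'a'
  Position 1 ('e'): no match needed
  Position 2 ('a'): no match needed
  Position 3 ('b'): matches sub[1] = 'b'
  Position 4 ('e'): no match needed
  Position 5 ('c'): no match needed
  Position 6 ('e'): no match needed
  Position 7 ('c'): no match needed
  Position 8 ('b'): no match needed
  Position 9 ('e'): no match needed
All 2 characters matched => is a subsequence

1


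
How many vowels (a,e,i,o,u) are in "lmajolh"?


Input: lmajolh
Checking each character:
  'l' at position 0: consonant
  'm' at position 1: consonant
  'a' at position 2: vowel (running total: 1)
  'j' at position 3: consonant
  'o' at position 4: vowel (running total: 2)
  'l' at position 5: consonant
  'h' at position 6: consonant
Total vowels: 2

2


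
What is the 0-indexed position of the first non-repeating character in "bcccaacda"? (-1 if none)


Input: bcccaacda
Character frequencies:
  'a': 3
  'b': 1
  'c': 4
  'd': 1
Scanning left to right for freq == 1:
  Position 0 ('b'): unique! => answer = 0

0


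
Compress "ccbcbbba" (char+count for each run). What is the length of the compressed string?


Input: ccbcbbba
Runs:
  'c' x 2 => "c2"
  'b' x 1 => "b1"
  'c' x 1 => "c1"
  'b' x 3 => "b3"
  'a' x 1 => "a1"
Compressed: "c2b1c1b3a1"
Compressed length: 10

10


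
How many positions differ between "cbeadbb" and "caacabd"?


Comparing "cbeadbb" and "caacabd" position by position:
  Position 0: 'c' vs 'c' => same
  Position 1: 'b' vs 'a' => DIFFER
  Position 2: 'e' vs 'a' => DIFFER
  Position 3: 'a' vs 'c' => DIFFER
  Position 4: 'd' vs 'a' => DIFFER
  Position 5: 'b' vs 'b' => same
  Position 6: 'b' vs 'd' => DIFFER
Positions that differ: 5

5


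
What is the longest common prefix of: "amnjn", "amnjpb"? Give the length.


Words: amnjn, amnjpb
  Position 0: all 'a' => match
  Position 1: all 'm' => match
  Position 2: all 'n' => match
  Position 3: all 'j' => match
  Position 4: ('n', 'p') => mismatch, stop
LCP = "amnj" (length 4)

4


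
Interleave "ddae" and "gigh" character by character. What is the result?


Interleaving "ddae" and "gigh":
  Position 0: 'd' from first, 'g' from second => "dg"
  Position 1: 'd' from first, 'i' from second => "di"
  Position 2: 'a' from first, 'g' from second => "ag"
  Position 3: 'e' from first, 'h' from second => "eh"
Result: dgdiageh

dgdiageh


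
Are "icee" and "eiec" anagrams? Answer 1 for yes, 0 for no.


Strings: "icee", "eiec"
Sorted first:  ceei
Sorted second: ceei
Sorted forms match => anagrams

1


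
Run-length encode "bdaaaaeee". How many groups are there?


Input: bdaaaaeee
Scanning for consecutive runs:
  Group 1: 'b' x 1 (positions 0-0)
  Group 2: 'd' x 1 (positions 1-1)
  Group 3: 'a' x 4 (positions 2-5)
  Group 4: 'e' x 3 (positions 6-8)
Total groups: 4

4


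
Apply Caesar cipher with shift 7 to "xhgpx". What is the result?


Caesar cipher: shift "xhgpx" by 7
  'x' (pos 23) + 7 = pos 4 = 'e'
  'h' (pos 7) + 7 = pos 14 = 'o'
  'g' (pos 6) + 7 = pos 13 = 'n'
  'p' (pos 15) + 7 = pos 22 = 'w'
  'x' (pos 23) + 7 = pos 4 = 'e'
Result: eonwe

eonwe


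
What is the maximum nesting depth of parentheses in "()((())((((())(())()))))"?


Input: "()((())((((())(())()))))"
Tracking depth:
  Position 0 '(': depth becomes 1
  Position 1 ')': depth becomes 0
  Position 2 '(': depth becomes 1
  Position 3 '(': depth becomes 2
  Position 4 '(': depth becomes 3
  Position 5 ')': depth becomes 2
  Position 6 ')': depth becomes 1
  Position 7 '(': depth becomes 2
  Position 8 '(': depth becomes 3
  Position 9 '(': depth becomes 4
  Position 10 '(': depth becomes 5
  Position 11 '(': depth becomes 6
  Position 12 ')': depth becomes 5
  Position 13 ')': depth becomes 4
  Position 14 '(': depth becomes 5
  Position 15 '(': depth becomes 6
  Position 16 ')': depth becomes 5
  Position 17 ')': depth becomes 4
  Position 18 '(': depth becomes 5
  Position 19 ')': depth becomes 4
  Position 20 ')': depth becomes 3
  Position 21 ')': depth becomes 2
  Position 22 ')': depth becomes 1
  Position 23 ')': depth becomes 0
Maximum depth reached: 6

6


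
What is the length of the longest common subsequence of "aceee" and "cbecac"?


LCS of "aceee" and "cbecac"
DP table:
           c    b    e    c    a    c
      0    0    0    0    0    0    0
  a   0    0    0    0    0    1    1
  c   0    1    1    1    1    1    2
  e   0    1    1    2    2    2    2
  e   0    1    1    2    2    2    2
  e   0    1    1    2    2    2    2
LCS length = dp[5][6] = 2

2


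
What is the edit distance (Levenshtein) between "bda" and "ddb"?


Computing edit distance: "bda" -> "ddb"
DP table:
           d    d    b
      0    1    2    3
  b   1    1    2    2
  d   2    1    1    2
  a   3    2    2    2
Edit distance = dp[3][3] = 2

2


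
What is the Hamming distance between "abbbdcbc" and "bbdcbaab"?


Comparing "abbbdcbc" and "bbdcbaab" position by position:
  Position 0: 'a' vs 'b' => differ
  Position 1: 'b' vs 'b' => same
  Position 2: 'b' vs 'd' => differ
  Position 3: 'b' vs 'c' => differ
  Position 4: 'd' vs 'b' => differ
  Position 5: 'c' vs 'a' => differ
  Position 6: 'b' vs 'a' => differ
  Position 7: 'c' vs 'b' => differ
Total differences (Hamming distance): 7

7


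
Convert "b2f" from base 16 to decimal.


Input: "b2f" in base 16
Positional expansion:
  Digit 'b' (value 11) x 16^2 = 2816
  Digit '2' (value 2) x 16^1 = 32
  Digit 'f' (value 15) x 16^0 = 15
Sum = 2863

2863


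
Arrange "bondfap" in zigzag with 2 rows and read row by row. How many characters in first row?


Zigzag "bondfap" into 2 rows:
Placing characters:
  'b' => row 0
  'o' => row 1
  'n' => row 0
  'd' => row 1
  'f' => row 0
  'a' => row 1
  'p' => row 0
Rows:
  Row 0: "bnfp"
  Row 1: "oda"
First row length: 4

4


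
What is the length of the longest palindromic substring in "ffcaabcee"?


Input: "ffcaabcee"
Checking substrings for palindromes:
  [0:2] "ff" (len 2) => palindrome
  [3:5] "aa" (len 2) => palindrome
  [7:9] "ee" (len 2) => palindrome
Longest palindromic substring: "ff" with length 2

2


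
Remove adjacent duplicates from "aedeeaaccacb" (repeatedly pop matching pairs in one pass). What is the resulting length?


Input: aedeeaaccacb
Stack-based adjacent duplicate removal:
  Read 'a': push. Stack: a
  Read 'e': push. Stack: ae
  Read 'd': push. Stack: aed
  Read 'e': push. Stack: aede
  Read 'e': matches stack top 'e' => pop. Stack: aed
  Read 'a': push. Stack: aeda
  Read 'a': matches stack top 'a' => pop. Stack: aed
  Read 'c': push. Stack: aedc
  Read 'c': matches stack top 'c' => pop. Stack: aed
  Read 'a': push. Stack: aeda
  Read 'c': push. Stack: aedac
  Read 'b': push. Stack: aedacb
Final stack: "aedacb" (length 6)

6


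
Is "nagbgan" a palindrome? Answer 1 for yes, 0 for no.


Input: nagbgan
Reversed: nagbgan
  Compare pos 0 ('n') with pos 6 ('n'): match
  Compare pos 1 ('a') with pos 5 ('a'): match
  Compare pos 2 ('g') with pos 4 ('g'): match
Result: palindrome

1


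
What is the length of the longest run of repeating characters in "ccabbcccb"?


Input: "ccabbcccb"
Scanning for longest run:
  Position 1 ('c'): continues run of 'c', length=2
  Position 2 ('a'): new char, reset run to 1
  Position 3 ('b'): new char, reset run to 1
  Position 4 ('b'): continues run of 'b', length=2
  Position 5 ('c'): new char, reset run to 1
  Position 6 ('c'): continues run of 'c', length=2
  Position 7 ('c'): continues run of 'c', length=3
  Position 8 ('b'): new char, reset run to 1
Longest run: 'c' with length 3

3


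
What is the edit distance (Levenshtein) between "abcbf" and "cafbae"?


Computing edit distance: "abcbf" -> "cafbae"
DP table:
           c    a    f    b    a    e
      0    1    2    3    4    5    6
  a   1    1    1    2    3    4    5
  b   2    2    2    2    2    3    4
  c   3    2    3    3    3    3    4
  b   4    3    3    4    3    4    4
  f   5    4    4    3    4    4    5
Edit distance = dp[5][6] = 5

5


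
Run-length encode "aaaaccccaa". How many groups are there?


Input: aaaaccccaa
Scanning for consecutive runs:
  Group 1: 'a' x 4 (positions 0-3)
  Group 2: 'c' x 4 (positions 4-7)
  Group 3: 'a' x 2 (positions 8-9)
Total groups: 3

3
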